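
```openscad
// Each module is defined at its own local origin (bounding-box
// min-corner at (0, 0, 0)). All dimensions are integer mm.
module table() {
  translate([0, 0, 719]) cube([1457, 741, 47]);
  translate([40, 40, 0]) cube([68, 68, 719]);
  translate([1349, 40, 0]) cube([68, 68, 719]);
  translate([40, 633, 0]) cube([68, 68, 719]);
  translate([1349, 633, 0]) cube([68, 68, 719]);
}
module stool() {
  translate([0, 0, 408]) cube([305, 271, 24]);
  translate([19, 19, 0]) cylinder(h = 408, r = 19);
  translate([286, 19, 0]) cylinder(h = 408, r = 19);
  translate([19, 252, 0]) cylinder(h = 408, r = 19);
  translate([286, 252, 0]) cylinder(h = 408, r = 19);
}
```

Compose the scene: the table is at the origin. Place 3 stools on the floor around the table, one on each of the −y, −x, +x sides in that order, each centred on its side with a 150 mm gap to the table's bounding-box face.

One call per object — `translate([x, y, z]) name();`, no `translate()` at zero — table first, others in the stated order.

table();
translate([576, -421, 0]) stool();
translate([-455, 235, 0]) stool();
translate([1607, 235, 0]) stool();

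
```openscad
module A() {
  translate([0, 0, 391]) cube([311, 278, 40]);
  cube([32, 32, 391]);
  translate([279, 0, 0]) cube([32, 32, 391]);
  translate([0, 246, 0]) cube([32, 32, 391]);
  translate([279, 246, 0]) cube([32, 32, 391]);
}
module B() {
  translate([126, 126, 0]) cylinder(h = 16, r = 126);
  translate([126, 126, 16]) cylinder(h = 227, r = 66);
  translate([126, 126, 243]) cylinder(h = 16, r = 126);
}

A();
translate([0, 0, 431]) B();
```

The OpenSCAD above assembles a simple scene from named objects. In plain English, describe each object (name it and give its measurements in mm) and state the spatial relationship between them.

A is a simple wooden stool: a rectangular seat 311 mm (x) by 278 mm (y), 40 mm thick, top face at z = 431 mm, on four square legs, each 32×32 mm in cross-section. The legs rest on z = 0, each flush with a corner of the seat.

B is a spool: two coaxial disc flanges of radius 126 mm and thickness 16 mm, joined by a core cylinder of radius 66 mm and height 227 mm. The lower flange rests on z = 0 and the three cylinders share a vertical axis.

The spool is on top of the stool.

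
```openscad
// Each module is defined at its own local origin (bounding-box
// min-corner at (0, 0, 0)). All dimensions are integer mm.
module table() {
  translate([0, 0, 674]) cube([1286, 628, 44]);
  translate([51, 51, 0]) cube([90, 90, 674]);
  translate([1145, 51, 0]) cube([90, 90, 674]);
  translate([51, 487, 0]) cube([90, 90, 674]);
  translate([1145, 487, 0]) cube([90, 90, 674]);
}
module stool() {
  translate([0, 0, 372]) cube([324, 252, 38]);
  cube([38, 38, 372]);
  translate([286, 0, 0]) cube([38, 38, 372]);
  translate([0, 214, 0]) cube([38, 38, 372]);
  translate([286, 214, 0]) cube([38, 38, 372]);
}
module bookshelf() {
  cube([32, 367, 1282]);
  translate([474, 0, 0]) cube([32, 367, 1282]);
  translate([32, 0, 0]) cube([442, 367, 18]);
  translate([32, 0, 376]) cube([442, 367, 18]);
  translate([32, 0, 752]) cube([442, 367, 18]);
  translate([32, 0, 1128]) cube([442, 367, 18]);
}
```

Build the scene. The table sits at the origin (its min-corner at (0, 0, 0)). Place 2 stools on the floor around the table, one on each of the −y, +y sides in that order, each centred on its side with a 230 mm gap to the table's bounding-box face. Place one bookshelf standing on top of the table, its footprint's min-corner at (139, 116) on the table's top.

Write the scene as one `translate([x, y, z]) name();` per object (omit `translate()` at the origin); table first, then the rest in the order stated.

table();
translate([481, -482, 0]) stool();
translate([481, 858, 0]) stool();
translate([139, 116, 718]) bookshelf();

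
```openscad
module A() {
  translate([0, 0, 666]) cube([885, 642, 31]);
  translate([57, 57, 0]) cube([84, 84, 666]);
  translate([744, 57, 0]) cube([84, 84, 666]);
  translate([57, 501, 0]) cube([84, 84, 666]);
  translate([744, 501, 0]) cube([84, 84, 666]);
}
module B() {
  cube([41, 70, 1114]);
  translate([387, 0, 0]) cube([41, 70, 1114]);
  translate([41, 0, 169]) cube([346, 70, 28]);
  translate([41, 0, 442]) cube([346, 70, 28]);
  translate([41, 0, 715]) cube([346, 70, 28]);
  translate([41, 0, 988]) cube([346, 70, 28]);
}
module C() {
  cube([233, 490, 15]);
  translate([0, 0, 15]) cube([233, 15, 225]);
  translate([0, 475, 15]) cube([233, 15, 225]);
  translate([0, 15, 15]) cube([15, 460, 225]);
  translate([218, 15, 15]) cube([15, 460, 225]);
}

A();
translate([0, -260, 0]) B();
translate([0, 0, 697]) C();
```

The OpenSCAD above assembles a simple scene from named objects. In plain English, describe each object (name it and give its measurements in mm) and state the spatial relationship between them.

A is a rectangular dining table. The top is 885×642×31 mm with its upper surface at z = 697 mm. It stands on four 84×84 mm square legs, each inset 57 mm from the nearest pair of top edges, running from the floor to the underside of the top.

B is a straight ladder. Two 41×70 mm vertical rails, 1114 mm tall, stand 428 mm apart (outside-to-outside) with their front faces coplanar on the −y side. 4 rungs, each 70 mm deep and 28 mm tall, span between the inner faces of the rails, front faces flush with the rails. The lowest rung's underside is at z = 169 mm and rungs are spaced 273 mm apart (underside to underside).

C is an open-topped rectangular box: outside dimensions 233×490×240 mm, with a uniform wall and base thickness of 15 mm. The base is a full 233×490 slab on the floor; four walls sit on top of the base. The front and back walls (the −y and +y sides) span the full width; the two side walls fit between them.

The ladder is on the floor beside the table on its −y side. The open box is on top of the table.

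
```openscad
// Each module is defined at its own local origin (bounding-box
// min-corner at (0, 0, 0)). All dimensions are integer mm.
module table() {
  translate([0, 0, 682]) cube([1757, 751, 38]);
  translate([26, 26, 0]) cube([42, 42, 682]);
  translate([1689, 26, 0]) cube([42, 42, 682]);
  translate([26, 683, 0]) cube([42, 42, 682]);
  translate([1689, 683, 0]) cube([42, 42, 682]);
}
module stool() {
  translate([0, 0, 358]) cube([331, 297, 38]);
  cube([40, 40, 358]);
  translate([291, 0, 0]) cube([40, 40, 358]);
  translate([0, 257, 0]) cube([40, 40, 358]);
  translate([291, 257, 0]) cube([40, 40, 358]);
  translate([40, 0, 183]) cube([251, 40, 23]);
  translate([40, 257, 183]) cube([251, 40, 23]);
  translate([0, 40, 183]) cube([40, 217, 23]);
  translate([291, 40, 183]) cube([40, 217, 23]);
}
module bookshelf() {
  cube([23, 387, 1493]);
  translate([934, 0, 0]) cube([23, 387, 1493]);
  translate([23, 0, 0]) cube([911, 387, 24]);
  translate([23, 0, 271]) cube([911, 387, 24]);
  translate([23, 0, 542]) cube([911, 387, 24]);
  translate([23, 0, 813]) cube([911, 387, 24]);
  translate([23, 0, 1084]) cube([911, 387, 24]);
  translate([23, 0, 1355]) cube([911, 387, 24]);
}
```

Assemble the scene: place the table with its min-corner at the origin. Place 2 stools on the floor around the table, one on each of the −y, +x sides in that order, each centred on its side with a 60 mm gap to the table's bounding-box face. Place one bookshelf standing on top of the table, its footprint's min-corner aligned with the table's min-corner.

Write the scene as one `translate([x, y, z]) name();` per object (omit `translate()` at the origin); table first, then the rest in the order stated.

table();
translate([713, -357, 0]) stool();
translate([1817, 227, 0]) stool();
translate([0, 0, 720]) bookshelf();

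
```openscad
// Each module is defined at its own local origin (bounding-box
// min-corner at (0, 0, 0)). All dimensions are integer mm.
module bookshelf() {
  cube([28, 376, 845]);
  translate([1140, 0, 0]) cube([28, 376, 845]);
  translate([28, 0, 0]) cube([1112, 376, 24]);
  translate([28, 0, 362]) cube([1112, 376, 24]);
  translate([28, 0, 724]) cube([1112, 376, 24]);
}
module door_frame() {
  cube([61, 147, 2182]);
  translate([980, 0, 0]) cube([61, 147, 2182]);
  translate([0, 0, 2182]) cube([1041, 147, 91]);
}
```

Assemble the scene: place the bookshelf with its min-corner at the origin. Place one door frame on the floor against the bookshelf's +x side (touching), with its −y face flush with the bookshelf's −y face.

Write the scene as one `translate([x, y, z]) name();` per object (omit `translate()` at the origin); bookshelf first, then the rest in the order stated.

bookshelf();
translate([1168, 0, 0]) door_frame();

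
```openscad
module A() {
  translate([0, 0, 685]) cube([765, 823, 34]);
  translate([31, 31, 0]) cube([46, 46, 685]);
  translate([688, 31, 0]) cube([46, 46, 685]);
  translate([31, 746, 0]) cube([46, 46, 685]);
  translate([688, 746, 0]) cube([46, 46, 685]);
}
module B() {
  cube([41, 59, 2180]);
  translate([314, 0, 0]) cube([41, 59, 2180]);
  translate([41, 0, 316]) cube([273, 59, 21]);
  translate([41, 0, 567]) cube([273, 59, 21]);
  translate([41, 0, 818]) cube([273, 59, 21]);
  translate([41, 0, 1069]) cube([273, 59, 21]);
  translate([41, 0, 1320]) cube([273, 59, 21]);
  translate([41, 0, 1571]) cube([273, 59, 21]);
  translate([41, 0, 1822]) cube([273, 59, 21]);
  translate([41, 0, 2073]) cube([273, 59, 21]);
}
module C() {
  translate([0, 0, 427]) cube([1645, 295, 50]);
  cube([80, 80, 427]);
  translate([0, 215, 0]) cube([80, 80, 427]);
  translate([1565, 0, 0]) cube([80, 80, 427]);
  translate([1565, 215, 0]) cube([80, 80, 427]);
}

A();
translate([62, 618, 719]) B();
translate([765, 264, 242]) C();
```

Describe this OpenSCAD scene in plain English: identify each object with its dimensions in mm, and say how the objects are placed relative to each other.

A is a table with a 765×823 mm rectangular top, 34 mm thick, top surface at z = 719 mm, supported by four 46×46 mm square legs, each inset 31 mm from the nearest pair of top edges, running from the floor.

B is a straight ladder. Two 41×59 mm vertical rails, 2180 mm tall, stand 355 mm apart (outside-to-outside) with their front faces coplanar on the −y side. 8 rungs, each 59 mm deep and 21 mm tall, span between the inner faces of the rails, front faces flush with the rails. The lowest rung's underside is at z = 316 mm and rungs are spaced 251 mm apart (underside to underside).

C is a long wooden bench with a 1645 mm (x) × 295 mm (y) seat, 50 mm thick, its top surface 477 mm above the floor. Four 80 mm square legs at the seat corners, flush with the edges, run from z = 0 to the seat underside.

The ladder is on top of the table. The bench is beside the table with their tops flush at z = 719.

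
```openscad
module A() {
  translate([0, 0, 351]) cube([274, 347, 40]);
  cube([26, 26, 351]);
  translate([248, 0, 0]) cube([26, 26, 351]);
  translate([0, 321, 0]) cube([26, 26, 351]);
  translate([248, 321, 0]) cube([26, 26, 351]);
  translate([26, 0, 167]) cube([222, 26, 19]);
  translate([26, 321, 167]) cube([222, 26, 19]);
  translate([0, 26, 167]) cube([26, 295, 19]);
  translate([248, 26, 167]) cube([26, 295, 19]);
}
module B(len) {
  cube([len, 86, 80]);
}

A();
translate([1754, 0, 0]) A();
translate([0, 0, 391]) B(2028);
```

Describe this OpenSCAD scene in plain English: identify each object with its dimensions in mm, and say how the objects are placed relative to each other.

A is a simple wooden stool: a rectangular seat 274 mm (x) by 347 mm (y), 40 mm thick, top face at z = 391 mm, on four square legs, each 26×26 mm in cross-section. The legs rest on z = 0, each flush with a corner of the seat. Four stretchers, 26 mm wide and 19 mm tall, connect adjacent legs with their undersides at z = 167 mm, each running between the inner faces of the legs it joins and aligned with the legs' outer faces on the other axis.

B is a rectangular beam 2028 mm long (x), 86 mm deep (y), 80 mm thick (z).

The beam spans the tops of two stools placed 1480 mm apart, resting at z = 391 mm.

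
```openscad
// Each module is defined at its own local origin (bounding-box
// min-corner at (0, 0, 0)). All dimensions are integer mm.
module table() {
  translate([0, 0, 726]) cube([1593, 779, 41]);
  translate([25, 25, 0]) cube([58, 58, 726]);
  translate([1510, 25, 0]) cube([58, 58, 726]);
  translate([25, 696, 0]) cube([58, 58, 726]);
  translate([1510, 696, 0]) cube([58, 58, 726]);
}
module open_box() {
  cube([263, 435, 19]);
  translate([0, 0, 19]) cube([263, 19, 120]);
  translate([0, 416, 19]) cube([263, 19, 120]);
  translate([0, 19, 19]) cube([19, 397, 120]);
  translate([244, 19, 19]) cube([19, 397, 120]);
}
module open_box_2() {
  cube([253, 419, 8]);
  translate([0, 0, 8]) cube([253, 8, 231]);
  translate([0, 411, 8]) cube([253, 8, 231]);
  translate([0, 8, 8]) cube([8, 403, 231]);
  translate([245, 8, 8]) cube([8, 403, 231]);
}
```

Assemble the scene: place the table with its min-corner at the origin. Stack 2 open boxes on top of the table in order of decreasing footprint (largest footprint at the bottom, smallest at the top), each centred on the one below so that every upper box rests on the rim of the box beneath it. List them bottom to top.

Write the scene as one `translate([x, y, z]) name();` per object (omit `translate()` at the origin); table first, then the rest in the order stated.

table();
translate([665, 172, 767]) open_box();
translate([670, 180, 906]) open_box_2();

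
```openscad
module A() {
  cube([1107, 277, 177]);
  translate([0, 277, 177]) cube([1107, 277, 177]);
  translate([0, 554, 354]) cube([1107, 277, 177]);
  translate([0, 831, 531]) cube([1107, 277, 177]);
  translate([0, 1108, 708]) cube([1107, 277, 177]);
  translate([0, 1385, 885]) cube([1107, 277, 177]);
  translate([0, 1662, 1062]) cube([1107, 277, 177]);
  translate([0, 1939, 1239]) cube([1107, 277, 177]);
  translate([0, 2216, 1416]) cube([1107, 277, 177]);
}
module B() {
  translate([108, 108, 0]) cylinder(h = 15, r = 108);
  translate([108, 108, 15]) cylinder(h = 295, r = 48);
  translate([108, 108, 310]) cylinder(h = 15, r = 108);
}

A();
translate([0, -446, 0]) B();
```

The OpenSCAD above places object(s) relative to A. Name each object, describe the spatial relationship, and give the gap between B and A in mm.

A is a staircase. B is a spool. The spool is on the floor beside the staircase on its −y side. The gap between the spool and the staircase is 230 mm.

The spool's nearest face is 230 mm from the staircase's −y face.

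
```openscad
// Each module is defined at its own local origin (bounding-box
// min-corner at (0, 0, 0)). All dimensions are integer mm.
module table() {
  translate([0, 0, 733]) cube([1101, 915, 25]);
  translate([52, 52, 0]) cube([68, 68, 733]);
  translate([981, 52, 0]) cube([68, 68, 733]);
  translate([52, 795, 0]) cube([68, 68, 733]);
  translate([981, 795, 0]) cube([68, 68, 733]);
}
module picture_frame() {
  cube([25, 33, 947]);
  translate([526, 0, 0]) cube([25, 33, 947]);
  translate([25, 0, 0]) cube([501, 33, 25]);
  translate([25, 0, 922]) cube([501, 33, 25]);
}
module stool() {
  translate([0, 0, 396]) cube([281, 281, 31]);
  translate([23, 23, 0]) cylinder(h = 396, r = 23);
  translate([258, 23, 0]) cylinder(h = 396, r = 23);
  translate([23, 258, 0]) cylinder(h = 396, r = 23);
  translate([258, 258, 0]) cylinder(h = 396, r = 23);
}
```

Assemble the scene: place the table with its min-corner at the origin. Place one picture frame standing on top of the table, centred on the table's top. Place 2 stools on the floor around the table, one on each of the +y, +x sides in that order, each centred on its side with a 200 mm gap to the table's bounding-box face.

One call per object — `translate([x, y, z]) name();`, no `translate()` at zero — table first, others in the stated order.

table();
translate([275, 441, 758]) picture_frame();
translate([410, 1115, 0]) stool();
translate([1301, 317, 0]) stool();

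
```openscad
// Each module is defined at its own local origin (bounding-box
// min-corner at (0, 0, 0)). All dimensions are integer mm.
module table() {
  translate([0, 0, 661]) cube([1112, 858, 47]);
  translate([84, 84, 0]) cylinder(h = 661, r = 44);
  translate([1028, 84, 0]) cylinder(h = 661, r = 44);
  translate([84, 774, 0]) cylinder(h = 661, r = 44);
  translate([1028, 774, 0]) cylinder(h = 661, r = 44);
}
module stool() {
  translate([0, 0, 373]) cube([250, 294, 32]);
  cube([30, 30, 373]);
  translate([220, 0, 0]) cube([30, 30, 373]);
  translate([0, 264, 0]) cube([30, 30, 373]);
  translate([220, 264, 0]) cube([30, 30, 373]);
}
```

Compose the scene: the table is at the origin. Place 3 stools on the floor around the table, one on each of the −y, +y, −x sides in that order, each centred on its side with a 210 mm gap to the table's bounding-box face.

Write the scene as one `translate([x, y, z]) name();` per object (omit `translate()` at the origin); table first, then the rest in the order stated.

table();
translate([431, -504, 0]) stool();
translate([431, 1068, 0]) stool();
translate([-460, 282, 0]) stool();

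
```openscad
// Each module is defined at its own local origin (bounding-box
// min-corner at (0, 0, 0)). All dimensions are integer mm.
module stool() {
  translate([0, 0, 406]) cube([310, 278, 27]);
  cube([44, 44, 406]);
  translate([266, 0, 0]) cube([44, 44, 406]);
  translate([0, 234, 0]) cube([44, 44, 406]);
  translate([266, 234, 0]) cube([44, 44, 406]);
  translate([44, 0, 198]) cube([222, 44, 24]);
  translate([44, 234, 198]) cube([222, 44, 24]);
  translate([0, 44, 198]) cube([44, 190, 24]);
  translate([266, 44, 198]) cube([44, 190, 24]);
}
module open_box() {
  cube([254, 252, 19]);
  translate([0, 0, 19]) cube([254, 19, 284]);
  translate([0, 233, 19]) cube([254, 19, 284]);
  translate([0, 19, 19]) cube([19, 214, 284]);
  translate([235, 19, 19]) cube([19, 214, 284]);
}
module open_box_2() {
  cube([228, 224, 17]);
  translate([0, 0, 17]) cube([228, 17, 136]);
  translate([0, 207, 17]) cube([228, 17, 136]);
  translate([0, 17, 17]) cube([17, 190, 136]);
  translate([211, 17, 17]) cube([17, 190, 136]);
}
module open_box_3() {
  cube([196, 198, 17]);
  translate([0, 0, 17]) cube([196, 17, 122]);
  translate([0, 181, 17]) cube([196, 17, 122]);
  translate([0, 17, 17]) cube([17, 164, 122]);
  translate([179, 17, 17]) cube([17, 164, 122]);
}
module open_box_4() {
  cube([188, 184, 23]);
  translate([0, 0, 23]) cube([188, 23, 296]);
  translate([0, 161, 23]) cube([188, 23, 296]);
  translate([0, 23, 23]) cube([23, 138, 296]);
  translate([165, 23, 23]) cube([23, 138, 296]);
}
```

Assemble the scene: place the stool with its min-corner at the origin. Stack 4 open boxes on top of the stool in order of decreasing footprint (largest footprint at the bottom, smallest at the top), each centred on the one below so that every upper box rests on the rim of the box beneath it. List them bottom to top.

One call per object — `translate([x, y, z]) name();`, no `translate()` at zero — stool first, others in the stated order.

stool();
translate([28, 13, 433]) open_box();
translate([41, 27, 736]) open_box_2();
translate([57, 40, 889]) open_box_3();
translate([61, 47, 1028]) open_box_4();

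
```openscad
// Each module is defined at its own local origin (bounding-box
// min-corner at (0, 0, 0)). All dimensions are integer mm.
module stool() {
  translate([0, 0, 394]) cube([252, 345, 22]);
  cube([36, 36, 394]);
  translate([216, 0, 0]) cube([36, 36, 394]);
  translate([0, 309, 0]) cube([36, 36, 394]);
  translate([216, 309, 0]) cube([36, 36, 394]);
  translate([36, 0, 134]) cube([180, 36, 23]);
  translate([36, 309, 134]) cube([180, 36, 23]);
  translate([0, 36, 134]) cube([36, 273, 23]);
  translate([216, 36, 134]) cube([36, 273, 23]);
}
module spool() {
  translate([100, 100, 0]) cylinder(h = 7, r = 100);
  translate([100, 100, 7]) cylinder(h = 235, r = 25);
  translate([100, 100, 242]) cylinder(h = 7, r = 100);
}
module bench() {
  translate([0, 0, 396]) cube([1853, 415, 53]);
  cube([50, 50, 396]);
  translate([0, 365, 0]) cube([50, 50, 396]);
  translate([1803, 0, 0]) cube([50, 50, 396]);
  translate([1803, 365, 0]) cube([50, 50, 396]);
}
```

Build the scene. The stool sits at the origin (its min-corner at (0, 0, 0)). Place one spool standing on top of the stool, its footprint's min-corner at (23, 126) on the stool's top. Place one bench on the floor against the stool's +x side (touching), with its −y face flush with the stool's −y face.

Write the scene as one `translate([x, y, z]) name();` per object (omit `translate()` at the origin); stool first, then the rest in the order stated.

stool();
translate([23, 126, 416]) spool();
translate([252, 0, 0]) bench();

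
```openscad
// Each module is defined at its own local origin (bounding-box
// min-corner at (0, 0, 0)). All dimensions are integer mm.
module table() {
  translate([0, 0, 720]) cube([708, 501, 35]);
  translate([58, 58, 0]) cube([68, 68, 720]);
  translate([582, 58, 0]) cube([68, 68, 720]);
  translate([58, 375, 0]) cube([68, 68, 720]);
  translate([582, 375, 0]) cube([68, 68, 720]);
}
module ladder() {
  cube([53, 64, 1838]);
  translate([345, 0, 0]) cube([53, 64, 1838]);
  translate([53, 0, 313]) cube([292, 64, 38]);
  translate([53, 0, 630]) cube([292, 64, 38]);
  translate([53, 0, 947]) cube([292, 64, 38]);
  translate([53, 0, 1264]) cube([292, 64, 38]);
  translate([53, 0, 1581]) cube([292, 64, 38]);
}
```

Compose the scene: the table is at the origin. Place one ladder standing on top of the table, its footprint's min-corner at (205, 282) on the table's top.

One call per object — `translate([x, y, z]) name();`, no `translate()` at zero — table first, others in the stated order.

table();
translate([205, 282, 755]) ladder();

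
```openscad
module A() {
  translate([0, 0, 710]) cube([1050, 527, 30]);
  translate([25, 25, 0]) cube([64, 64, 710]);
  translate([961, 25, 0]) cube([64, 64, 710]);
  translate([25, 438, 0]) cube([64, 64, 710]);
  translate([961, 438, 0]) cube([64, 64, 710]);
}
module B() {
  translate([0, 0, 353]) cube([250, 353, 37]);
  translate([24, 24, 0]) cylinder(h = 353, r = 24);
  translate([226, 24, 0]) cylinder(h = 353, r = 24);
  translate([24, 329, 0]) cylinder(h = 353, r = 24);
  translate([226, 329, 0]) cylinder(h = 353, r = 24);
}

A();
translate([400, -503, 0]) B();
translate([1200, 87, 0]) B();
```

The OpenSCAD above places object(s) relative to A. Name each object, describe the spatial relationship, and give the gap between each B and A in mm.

A is a table. B is a stool. Two stools sit around the table at the −y, +x sides. The gap between each stool and the table is 150 mm.

Each stool's nearest face is 150 mm from the table's bounding box.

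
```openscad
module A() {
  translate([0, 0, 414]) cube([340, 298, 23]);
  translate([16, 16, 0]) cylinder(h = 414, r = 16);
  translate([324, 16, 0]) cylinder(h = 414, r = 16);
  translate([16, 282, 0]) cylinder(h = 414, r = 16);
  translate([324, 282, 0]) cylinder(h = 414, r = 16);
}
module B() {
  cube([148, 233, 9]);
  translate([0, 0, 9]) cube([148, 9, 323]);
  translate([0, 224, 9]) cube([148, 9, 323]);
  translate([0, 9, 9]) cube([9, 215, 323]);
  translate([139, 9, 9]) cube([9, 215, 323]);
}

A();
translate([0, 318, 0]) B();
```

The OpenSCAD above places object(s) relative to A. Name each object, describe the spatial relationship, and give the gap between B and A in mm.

The open box's nearest face is 20 mm from the stool's +y face.

A is a stool. B is an open box. The open box is on the floor beside the stool on its +y side. The gap between the open box and the stool is 20 mm.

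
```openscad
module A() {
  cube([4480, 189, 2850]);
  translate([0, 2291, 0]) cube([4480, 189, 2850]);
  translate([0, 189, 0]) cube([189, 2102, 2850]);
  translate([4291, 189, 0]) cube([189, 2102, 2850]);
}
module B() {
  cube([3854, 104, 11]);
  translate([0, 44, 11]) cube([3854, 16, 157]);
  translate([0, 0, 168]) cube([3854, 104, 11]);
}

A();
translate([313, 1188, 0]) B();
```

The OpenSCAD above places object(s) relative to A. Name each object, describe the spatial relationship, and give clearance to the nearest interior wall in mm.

Clearances: x = 124, y = 999; minimum 124 mm.

A is a house frame. B is an I-beam. The I-beam sits inside the house frame, centred. The clearance to the nearest interior wall is 124 mm.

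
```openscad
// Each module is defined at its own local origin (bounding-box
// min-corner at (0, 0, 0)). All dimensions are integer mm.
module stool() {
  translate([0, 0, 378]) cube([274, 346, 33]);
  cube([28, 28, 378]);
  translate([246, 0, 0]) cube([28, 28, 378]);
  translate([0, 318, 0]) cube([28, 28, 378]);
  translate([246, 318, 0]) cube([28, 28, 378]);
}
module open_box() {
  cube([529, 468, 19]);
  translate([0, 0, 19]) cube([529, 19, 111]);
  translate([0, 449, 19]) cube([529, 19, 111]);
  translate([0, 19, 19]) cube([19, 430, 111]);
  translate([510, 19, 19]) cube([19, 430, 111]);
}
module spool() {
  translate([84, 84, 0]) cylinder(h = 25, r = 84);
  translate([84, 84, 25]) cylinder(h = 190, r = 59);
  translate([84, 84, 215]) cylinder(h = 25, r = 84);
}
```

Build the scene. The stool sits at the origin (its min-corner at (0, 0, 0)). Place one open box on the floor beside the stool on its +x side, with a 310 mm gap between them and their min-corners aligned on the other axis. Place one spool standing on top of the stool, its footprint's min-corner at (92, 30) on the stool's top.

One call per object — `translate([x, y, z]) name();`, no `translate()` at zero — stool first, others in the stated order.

stool();
translate([584, 0, 0]) open_box();
translate([92, 30, 411]) spool();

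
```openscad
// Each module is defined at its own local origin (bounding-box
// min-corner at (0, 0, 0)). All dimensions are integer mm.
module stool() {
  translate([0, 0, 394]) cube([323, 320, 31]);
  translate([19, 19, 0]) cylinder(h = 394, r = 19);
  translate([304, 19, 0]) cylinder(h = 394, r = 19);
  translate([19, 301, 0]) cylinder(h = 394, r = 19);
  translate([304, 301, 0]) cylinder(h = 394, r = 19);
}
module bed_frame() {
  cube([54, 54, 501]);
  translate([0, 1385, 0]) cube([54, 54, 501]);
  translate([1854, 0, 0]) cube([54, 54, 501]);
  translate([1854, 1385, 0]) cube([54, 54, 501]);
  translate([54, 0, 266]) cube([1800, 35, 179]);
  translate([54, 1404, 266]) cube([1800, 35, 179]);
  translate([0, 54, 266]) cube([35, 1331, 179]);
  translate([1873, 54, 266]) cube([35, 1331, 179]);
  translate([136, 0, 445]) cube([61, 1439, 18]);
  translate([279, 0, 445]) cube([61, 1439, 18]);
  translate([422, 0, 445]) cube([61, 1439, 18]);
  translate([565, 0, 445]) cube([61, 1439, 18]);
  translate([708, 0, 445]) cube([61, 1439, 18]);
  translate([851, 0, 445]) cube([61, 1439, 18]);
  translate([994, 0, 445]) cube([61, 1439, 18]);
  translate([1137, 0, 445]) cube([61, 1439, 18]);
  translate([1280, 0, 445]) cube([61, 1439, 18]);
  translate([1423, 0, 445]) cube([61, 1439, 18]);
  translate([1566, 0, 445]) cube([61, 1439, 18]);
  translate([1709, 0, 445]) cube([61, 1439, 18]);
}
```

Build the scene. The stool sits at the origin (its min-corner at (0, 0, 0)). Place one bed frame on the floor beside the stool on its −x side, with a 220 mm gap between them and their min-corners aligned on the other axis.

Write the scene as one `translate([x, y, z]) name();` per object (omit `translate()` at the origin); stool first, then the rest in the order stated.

stool();
translate([-2128, 0, 0]) bed_frame();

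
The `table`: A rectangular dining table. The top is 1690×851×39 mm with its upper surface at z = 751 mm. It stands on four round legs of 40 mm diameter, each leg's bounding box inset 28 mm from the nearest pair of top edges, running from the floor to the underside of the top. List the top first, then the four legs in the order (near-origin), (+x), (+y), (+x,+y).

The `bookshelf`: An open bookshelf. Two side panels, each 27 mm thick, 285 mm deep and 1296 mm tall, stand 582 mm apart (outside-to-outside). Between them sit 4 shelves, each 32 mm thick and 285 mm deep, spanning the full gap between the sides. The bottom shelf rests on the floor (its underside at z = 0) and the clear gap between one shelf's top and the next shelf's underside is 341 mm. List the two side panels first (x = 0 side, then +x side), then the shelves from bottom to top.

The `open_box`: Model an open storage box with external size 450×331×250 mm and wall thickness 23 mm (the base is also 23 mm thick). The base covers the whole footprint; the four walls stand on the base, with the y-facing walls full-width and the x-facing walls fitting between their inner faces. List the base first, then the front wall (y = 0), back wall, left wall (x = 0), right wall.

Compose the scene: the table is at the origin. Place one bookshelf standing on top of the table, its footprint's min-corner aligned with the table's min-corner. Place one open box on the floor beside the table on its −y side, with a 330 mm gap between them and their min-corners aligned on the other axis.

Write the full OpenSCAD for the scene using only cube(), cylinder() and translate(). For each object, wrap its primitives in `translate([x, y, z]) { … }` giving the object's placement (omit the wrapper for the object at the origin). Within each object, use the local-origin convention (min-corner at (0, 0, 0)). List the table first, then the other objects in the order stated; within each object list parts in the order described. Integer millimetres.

translate([0, 0, 712]) cube([1690, 851, 39]);
translate([48, 48, 0]) cylinder(h = 712, r = 20);
translate([1642, 48, 0]) cylinder(h = 712, r = 20);
translate([48, 803, 0]) cylinder(h = 712, r = 20);
translate([1642, 803, 0]) cylinder(h = 712, r = 20);
translate([0, 0, 751]) {
  cube([27, 285, 1296]);
  translate([555, 0, 0]) cube([27, 285, 1296]);
  translate([27, 0, 0]) cube([528, 285, 32]);
  translate([27, 0, 373]) cube([528, 285, 32]);
  translate([27, 0, 746]) cube([528, 285, 32]);
  translate([27, 0, 1119]) cube([528, 285, 32]);
}
translate([0, -661, 0]) {
  cube([450, 331, 23]);
  translate([0, 0, 23]) cube([450, 23, 227]);
  translate([0, 308, 23]) cube([450, 23, 227]);
  translate([0, 23, 23]) cube([23, 285, 227]);
  translate([427, 23, 23]) cube([23, 285, 227]);
}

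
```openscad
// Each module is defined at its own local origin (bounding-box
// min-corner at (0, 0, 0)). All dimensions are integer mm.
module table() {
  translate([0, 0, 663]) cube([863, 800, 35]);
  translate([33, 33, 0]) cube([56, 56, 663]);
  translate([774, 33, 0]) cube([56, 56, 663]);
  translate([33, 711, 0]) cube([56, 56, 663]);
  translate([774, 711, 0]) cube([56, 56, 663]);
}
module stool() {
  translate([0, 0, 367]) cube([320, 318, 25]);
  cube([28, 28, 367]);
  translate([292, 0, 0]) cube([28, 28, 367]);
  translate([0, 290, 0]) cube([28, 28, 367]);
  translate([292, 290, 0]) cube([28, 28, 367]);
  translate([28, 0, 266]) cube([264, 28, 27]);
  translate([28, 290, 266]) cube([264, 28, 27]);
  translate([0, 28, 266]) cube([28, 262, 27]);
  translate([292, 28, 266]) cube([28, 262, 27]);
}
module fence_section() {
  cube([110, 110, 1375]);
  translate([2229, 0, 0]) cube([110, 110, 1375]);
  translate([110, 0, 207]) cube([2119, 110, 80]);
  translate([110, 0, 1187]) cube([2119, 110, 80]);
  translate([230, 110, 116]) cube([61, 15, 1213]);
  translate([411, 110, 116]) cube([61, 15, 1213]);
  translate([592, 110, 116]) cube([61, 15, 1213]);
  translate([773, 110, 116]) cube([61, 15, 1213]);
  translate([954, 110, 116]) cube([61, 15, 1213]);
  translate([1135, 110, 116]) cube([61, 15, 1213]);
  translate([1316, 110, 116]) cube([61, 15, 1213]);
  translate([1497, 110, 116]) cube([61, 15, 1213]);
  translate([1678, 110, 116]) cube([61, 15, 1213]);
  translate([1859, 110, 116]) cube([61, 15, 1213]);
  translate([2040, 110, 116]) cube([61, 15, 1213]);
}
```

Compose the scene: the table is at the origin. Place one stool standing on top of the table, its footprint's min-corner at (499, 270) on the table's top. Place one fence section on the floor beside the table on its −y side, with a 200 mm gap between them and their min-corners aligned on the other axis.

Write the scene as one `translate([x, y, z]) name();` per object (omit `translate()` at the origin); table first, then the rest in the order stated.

table();
translate([499, 270, 698]) stool();
translate([0, -325, 0]) fence_section();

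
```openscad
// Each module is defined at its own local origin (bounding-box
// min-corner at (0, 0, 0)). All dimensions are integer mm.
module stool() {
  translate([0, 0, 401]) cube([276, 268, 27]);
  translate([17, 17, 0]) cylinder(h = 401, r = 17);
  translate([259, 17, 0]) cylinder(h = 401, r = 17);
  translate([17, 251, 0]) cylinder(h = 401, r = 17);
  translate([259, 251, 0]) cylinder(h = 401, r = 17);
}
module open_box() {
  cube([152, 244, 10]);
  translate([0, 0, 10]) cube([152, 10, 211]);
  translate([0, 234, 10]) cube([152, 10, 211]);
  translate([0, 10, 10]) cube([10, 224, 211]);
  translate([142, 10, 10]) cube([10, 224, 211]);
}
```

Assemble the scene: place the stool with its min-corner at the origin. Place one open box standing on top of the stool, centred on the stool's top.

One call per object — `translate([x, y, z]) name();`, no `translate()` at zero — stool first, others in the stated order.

stool();
translate([62, 12, 428]) open_box();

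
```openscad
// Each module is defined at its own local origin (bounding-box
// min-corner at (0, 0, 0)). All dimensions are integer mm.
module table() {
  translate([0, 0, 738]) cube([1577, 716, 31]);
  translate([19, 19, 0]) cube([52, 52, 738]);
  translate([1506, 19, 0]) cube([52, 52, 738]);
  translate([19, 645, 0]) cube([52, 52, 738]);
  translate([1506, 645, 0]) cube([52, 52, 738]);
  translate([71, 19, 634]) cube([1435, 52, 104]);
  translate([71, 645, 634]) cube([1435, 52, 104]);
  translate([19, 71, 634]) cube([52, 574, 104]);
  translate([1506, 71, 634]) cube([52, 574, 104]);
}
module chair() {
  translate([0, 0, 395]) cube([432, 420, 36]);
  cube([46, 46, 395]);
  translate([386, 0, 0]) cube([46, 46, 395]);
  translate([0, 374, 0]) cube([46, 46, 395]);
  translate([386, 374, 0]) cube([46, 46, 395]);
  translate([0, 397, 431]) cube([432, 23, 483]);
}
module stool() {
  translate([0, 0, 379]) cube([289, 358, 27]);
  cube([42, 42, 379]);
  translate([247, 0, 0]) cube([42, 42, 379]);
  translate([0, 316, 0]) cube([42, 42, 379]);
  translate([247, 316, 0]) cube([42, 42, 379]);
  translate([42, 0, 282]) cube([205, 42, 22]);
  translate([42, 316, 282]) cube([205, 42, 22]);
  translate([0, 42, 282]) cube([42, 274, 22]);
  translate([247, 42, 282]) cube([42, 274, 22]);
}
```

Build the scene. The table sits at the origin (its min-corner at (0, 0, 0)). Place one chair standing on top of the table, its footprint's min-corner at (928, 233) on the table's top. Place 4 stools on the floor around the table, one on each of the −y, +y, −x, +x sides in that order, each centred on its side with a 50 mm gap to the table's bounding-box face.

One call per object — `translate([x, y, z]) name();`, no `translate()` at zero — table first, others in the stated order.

table();
translate([928, 233, 769]) chair();
translate([644, -408, 0]) stool();
translate([644, 766, 0]) stool();
translate([-339, 179, 0]) stool();
translate([1627, 179, 0]) stool();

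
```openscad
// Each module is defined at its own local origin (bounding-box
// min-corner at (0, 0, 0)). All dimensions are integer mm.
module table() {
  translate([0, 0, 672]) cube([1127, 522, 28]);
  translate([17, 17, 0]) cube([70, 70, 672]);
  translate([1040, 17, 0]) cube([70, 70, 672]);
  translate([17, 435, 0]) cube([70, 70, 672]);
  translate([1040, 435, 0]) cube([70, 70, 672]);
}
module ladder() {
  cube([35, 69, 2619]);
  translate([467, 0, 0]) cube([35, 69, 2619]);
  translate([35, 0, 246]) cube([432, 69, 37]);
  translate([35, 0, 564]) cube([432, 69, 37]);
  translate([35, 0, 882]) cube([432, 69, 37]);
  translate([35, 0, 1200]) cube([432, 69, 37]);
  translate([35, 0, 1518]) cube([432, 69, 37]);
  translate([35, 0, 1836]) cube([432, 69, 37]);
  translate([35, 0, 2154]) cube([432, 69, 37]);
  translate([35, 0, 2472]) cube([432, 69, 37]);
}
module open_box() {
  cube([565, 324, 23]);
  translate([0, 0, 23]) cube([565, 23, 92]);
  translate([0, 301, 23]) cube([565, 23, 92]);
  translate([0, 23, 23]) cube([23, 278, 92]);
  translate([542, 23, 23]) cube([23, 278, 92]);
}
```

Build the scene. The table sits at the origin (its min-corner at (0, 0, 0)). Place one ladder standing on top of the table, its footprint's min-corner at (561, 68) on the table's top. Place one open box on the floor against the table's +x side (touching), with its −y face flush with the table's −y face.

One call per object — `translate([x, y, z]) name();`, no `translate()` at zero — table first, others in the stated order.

table();
translate([561, 68, 700]) ladder();
translate([1127, 0, 0]) open_box();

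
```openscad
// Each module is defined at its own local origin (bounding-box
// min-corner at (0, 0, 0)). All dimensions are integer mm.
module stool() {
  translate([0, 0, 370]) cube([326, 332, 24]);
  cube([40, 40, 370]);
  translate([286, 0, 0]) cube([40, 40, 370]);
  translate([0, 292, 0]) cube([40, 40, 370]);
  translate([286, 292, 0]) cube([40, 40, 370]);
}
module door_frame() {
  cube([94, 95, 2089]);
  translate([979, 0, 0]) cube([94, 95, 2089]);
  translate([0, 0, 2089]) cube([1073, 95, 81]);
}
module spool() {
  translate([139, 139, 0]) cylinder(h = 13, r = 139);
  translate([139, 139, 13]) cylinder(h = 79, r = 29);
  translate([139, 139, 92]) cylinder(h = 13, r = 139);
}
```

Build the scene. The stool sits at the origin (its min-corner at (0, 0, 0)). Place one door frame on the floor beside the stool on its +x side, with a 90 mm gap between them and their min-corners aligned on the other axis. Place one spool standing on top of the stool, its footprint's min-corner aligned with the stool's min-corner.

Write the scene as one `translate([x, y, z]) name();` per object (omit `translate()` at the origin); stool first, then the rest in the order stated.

stool();
translate([416, 0, 0]) door_frame();
translate([0, 0, 394]) spool();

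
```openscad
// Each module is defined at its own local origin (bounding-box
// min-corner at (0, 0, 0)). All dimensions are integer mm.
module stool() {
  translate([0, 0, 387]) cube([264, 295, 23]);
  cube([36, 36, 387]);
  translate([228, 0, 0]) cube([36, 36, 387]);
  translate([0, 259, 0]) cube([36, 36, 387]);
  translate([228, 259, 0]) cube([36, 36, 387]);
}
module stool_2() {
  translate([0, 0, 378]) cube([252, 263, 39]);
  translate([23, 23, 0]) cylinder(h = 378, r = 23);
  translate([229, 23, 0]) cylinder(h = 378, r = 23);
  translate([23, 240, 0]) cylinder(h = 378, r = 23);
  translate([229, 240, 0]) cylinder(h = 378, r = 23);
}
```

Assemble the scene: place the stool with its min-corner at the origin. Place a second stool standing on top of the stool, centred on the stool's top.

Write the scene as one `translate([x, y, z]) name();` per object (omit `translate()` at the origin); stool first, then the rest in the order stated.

stool();
translate([6, 16, 410]) stool_2();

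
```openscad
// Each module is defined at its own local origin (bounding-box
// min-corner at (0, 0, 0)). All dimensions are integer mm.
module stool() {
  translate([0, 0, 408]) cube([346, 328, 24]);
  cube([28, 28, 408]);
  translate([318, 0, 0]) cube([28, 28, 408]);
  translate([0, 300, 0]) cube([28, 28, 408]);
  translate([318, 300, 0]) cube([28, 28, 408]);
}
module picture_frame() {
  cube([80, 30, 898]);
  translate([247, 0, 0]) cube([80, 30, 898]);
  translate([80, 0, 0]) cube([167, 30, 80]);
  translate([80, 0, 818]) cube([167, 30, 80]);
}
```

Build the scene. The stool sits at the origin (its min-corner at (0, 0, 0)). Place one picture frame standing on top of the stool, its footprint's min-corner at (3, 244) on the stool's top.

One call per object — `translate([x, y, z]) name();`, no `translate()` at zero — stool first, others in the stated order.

stool();
translate([3, 244, 432]) picture_frame();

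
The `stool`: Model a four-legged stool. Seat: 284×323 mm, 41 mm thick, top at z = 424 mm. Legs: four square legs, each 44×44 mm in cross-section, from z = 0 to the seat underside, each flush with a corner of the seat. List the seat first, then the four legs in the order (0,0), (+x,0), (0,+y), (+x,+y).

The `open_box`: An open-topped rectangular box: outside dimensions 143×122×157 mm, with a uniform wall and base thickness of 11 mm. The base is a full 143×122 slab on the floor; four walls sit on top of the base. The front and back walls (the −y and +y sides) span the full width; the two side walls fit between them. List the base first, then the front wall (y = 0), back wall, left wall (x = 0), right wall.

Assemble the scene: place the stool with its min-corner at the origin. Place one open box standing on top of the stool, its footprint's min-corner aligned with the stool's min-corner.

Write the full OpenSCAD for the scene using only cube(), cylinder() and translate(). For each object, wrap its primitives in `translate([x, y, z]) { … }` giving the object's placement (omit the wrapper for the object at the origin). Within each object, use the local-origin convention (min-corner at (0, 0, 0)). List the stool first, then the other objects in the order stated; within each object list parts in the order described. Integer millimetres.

translate([0, 0, 383]) cube([284, 323, 41]);
cube([44, 44, 383]);
translate([240, 0, 0]) cube([44, 44, 383]);
translate([0, 279, 0]) cube([44, 44, 383]);
translate([240, 279, 0]) cube([44, 44, 383]);
translate([0, 0, 424]) {
  cube([143, 122, 11]);
  translate([0, 0, 11]) cube([143, 11, 146]);
  translate([0, 111, 11]) cube([143, 11, 146]);
  translate([0, 11, 11]) cube([11, 100, 146]);
  translate([132, 11, 11]) cube([11, 100, 146]);
}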